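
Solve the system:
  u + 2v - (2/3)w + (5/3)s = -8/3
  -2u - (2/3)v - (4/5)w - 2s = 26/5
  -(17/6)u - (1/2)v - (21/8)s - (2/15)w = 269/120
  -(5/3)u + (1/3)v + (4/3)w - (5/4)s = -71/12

Row-reduce:
R2 ← R2 + 2·R1.
R3 ← R3 + 17/6·R1.
R4 ← R4 + 5/3·R1.
R2 ← R2 / (10/3).
R1 ← R1 − 2·R2.
R3 ← R3 − 31/6·R2.
R4 ← R4 − 11/3·R2.
R3 ← R3 / (289/225).
R1 ← R1 − 46/75·R3.
R2 ← R2 + 16/25·R3.
R4 ← R4 − 578/225·R3.
Rank is 3 with 4 unknowns, leaving s free.

infinitely many solutions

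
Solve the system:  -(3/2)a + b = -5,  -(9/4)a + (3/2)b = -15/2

infinitely many solutions

Row-reduce:
R1 ← R1 / (-3/2).
R2 ← R2 + 9/4·R1.
Rank is 1 with 2 unknowns, leaving b free.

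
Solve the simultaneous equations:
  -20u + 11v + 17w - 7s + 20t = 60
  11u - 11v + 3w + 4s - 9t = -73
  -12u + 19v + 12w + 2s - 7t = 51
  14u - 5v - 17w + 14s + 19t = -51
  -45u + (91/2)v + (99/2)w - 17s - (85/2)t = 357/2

Row-reduce:
R1 ← R1 / (-20).
R2 ← R2 − 11·R1.
R3 ← R3 + 12·R1.
R4 ← R4 − 14·R1.
R5 ← R5 + 45·R1.
R2 ← R2 / (-99/20).
R1 ← R1 + 11/20·R2.
R3 ← R3 − 62/5·R2.
R4 ← R4 − 27/10·R2.
R5 ← R5 − 83/4·R2.
R3 ← R3 / (3241/99).
R1 ← R1 + 20/9·R3.
R2 ← R2 + 247/99·R3.
R4 ← R4 − 18/11·R3.
R5 ← R5 − 6239/99·R3.
R4 ← R4 / (4099/463).
R1 ← R1 − 361/463·R4.
R2 ← R2 − 218/463·R4.
R3 ← R3 − 93/463·R4.
R5 ← R5 + 12297/926·R4.
Rank is 4 with 5 unknowns, leaving t free.

infinitely many solutions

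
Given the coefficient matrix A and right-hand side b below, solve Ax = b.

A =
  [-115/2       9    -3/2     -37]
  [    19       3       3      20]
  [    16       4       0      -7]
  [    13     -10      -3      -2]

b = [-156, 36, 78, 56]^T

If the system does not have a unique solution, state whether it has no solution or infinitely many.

infinitely many solutions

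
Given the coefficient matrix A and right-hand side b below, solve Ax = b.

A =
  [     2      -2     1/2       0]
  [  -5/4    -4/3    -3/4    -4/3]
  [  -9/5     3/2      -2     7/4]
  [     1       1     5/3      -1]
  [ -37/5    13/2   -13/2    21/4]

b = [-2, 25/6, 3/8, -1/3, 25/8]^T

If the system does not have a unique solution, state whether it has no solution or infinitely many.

x_1 = 0, x_2 = 1/2, x_3 = -2, x_4 = -5/2

Row-reduce the augmented matrix:
R1 ← R1 / (2).
R2 ← R2 + 5/4·R1.
R3 ← R3 + 9/5·R1.
R4 ← R4 − 1·R1.
R5 ← R5 + 37/5·R1.
R2 ← R2 / (-31/12).
R1 ← R1 + 1·R2.
R3 ← R3 + 3/10·R2.
R4 ← R4 − 2·R2.
R5 ← R5 + 9/10·R2.
R3 ← R3 / (-1859/1240).
R1 ← R1 − 13/31·R3.
R2 ← R2 − 21/124·R3.
R4 ← R4 − 401/372·R3.
R5 ← R5 + 5577/1240·R3.
R4 ← R4 / (-7391/11154).
R1 ← R1 − 150/143·R4.
R2 ← R2 − 2719/3718·R4.
R3 ← R3 + 2362/1859·R4.
R5 reduces to 0 = 0, so the extra equation is consistent.
Reading off the reduced rows gives x_1 = 0, x_2 = 1/2, x_3 = -2, x_4 = -5/2.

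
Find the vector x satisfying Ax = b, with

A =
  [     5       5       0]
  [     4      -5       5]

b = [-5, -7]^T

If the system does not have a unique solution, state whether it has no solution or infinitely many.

infinitely many solutions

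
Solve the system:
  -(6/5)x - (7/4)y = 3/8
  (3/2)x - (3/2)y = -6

x = -5/2, y = 3/2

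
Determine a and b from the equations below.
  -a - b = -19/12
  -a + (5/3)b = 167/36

a = -3/4, b = 7/3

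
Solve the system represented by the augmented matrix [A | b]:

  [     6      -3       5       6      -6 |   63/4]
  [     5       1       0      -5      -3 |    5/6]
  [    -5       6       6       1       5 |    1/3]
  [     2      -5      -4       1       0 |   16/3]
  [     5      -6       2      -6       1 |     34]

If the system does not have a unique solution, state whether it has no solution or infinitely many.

x_1 = 1, x_2 = -3, x_3 = 11/4, x_4 = -2/3, x_5 = 3/2

Row-reduce the augmented matrix:
R1 ← R1 / (6).
R2 ← R2 − 5·R1.
R3 ← R3 + 5·R1.
R4 ← R4 − 2·R1.
R5 ← R5 − 5·R1.
R2 ← R2 / (7/2).
R1 ← R1 + 1/2·R2.
R3 ← R3 − 7/2·R2.
R4 ← R4 + 4·R2.
R5 ← R5 + 7/2·R2.
R3 ← R3 / (43/3).
R1 ← R1 − 5/21·R3.
R2 ← R2 + 25/21·R3.
R4 ← R4 + 73/7·R3.
R5 ← R5 + 19/3·R3.
R4 ← R4 / (-237/301).
R1 ← R1 + 209/301·R4.
R2 ← R2 + 460/301·R4.
R3 ← R3 − 48/43·R4.
R5 ← R5 + 599/43·R4.
R5 ← R5 / (-3394/79).
R1 ← R1 + 251/79·R5.
R2 ← R2 + 402/79·R5.
R3 ← R3 − 306/79·R5.
R4 ← R4 + 284/79·R5.
Reading off the reduced rows gives x_1 = 1, x_2 = -3, x_3 = 11/4, x_4 = -2/3, x_5 = 3/2.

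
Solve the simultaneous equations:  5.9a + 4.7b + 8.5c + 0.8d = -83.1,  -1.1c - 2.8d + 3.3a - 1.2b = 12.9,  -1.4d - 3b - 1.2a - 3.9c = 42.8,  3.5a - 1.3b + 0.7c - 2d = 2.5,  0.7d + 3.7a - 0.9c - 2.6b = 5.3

Row-reduce the augmented matrix:
R1 ← R1 / (59/10).
R2 ← R2 − 33/10·R1.
R3 ← R3 + 6/5·R1.
R4 ← R4 − 7/2·R1.
R5 ← R5 − 37/10·R1.
R2 ← R2 / (-2259/590).
R1 ← R1 − 47/59·R2.
R3 ← R3 + 603/295·R2.
R4 ← R4 + 1206/295·R2.
R5 ← R5 + 3273/590·R2.
R3 ← R3 / (479/502).
R1 ← R1 − 503/2259·R3.
R2 ← R2 − 3454/2259·R3.
R4 ← R4 − 479/251·R3.
R5 ← R5 − 8477/3765·R3.
Swap R4 and R5.
R4 ← R4 / (268151/71850).
R1 ← R1 + 14138/21555·R4.
R2 ← R2 − 1136/21555·R4.
R3 ← R3 − 1246/2395·R4.
R5 reduces to 0 = 0, so the extra equation is consistent.
Reading off the reduced rows gives a = -3, b = -6, c = -4, d = -4.

a = -3, b = -6, c = -4, d = -4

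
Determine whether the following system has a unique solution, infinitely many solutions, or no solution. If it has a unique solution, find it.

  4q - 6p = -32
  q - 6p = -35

Row-reduce the augmented matrix:
R1 ← R1 / (-6).
R2 ← R2 + 6·R1.
R2 ← R2 / (-3).
R1 ← R1 + 2/3·R2.
Reading off the reduced rows gives p = 6, q = 1.

p = 6, q = 1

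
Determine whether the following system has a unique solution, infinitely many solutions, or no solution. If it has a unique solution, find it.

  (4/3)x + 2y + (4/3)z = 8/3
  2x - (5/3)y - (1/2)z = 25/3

Row-reduce:
R1 ← R1 / (4/3).
R2 ← R2 − 2·R1.
R2 ← R2 / (-14/3).
R1 ← R1 − 3/2·R2.
Rank is 2 with 3 unknowns, leaving z free.

infinitely many solutions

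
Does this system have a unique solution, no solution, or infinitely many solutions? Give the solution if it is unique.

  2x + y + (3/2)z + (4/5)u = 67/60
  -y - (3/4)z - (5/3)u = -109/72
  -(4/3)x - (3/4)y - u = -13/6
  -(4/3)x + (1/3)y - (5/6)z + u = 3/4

x = 1, y = -2, z = -1/2, u = 7/3

Row-reduce the augmented matrix:
R1 ← R1 / (2).
R3 ← R3 + 4/3·R1.
R4 ← R4 + 4/3·R1.
R2 ← R2 / (-1).
R1 ← R1 − 1/2·R2.
R3 ← R3 + 1/12·R2.
R4 ← R4 − 1·R2.
R3 ← R3 / (17/16).
R1 ← R1 − 3/8·R3.
R2 ← R2 − 3/4·R3.
R4 ← R4 + 7/12·R3.
R4 ← R4 / (-719/2295).
R1 ← R1 + 27/85·R4.
R2 ← R2 − 484/255·R4.
R3 ← R3 + 236/765·R4.
Reading off the reduced rows gives x = 1, y = -2, z = -1/2, u = 7/3.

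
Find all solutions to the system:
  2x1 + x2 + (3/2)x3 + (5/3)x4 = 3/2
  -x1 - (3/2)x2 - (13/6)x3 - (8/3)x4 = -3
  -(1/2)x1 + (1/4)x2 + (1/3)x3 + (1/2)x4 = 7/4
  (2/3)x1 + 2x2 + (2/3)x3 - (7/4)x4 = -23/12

no solution

Row-reduce:
R1 ← R1 / (2).
R2 ← R2 + 1·R1.
R3 ← R3 + 1/2·R1.
R4 ← R4 − 2/3·R1.
R2 ← R2 / (-1).
R1 ← R1 − 1/2·R2.
R3 ← R3 − 1/2·R2.
R4 ← R4 − 5/3·R2.
Swap R3 and R4.
R3 ← R3 / (-79/36).
R1 ← R1 − 1/24·R3.
R2 ← R2 − 17/12·R3.
Row 4 reduces to 0 = 1, a contradiction. The system is inconsistent.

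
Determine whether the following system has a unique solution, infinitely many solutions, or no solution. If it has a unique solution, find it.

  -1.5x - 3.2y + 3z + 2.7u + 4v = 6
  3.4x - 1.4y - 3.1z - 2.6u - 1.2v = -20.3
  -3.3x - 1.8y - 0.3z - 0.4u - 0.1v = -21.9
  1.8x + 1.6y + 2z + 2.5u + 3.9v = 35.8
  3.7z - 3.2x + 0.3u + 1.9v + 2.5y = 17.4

x = 3, y = 5, z = 3, u = 5, v = 1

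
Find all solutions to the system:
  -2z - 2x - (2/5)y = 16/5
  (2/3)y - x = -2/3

Row-reduce:
R1 ← R1 / (-2).
R2 ← R2 + 1·R1.
R2 ← R2 / (13/15).
R1 ← R1 − 1/5·R2.
Rank is 2 with 3 unknowns, leaving z free.

infinitely many solutions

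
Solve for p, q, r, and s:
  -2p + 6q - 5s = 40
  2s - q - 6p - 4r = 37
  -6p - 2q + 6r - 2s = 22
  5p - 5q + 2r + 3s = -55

Row-reduce the augmented matrix:
R1 ← R1 / (-2).
R2 ← R2 + 6·R1.
R3 ← R3 + 6·R1.
R4 ← R4 − 5·R1.
R2 ← R2 / (-19).
R1 ← R1 + 3·R2.
R3 ← R3 + 20·R2.
R4 ← R4 − 10·R2.
R3 ← R3 / (194/19).
R1 ← R1 − 12/19·R3.
R2 ← R2 − 4/19·R3.
R4 ← R4 + 2/19·R3.
R4 ← R4 / (-117/194).
R1 ← R1 − 23/194·R4.
R2 ← R2 + 77/97·R4.
R3 ← R3 + 93/194·R4.
Reading off the reduced rows gives p = -6, q = 3, r = -2, s = -2.

p = -6, q = 3, r = -2, s = -2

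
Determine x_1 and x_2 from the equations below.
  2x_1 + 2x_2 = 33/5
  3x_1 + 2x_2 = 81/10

x_1 = 3/2, x_2 = 9/5

Row-reduce the augmented matrix:
R1 ← R1 / (2).
R2 ← R2 − 3·R1.
R2 ← R2 / (-1).
R1 ← R1 − 1·R2.
Reading off the reduced rows gives x_1 = 3/2, x_2 = 9/5.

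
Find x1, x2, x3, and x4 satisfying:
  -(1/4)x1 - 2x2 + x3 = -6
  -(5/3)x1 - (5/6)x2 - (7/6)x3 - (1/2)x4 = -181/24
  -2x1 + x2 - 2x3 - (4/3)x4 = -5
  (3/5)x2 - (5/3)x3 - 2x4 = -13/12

x1 = 3, x2 = 5/2, x3 = -1/4, x4 = 3/2

Row-reduce the augmented matrix:
R1 ← R1 / (-1/4).
R2 ← R2 + 5/3·R1.
R3 ← R3 + 2·R1.
R2 ← R2 / (25/2).
R1 ← R1 − 8·R2.
R3 ← R3 − 17·R2.
R4 ← R4 − 3/5·R2.
R3 ← R3 / (49/75).
R1 ← R1 − 76/75·R3.
R2 ← R2 + 47/75·R3.
R4 ← R4 + 484/375·R3.
R4 ← R4 / (-49/15).
R1 ← R1 − 4/3·R4.
R2 ← R2 + 2/3·R4.
R3 ← R3 + 1·R4.
Reading off the reduced rows gives x1 = 3, x2 = 5/2, x3 = -1/4, x4 = 3/2.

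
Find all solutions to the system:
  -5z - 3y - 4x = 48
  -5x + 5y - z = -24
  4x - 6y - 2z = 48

Row-reduce the augmented matrix:
R1 ← R1 / (-4).
R2 ← R2 + 5·R1.
R3 ← R3 − 4·R1.
R2 ← R2 / (35/4).
R1 ← R1 − 3/4·R2.
R3 ← R3 + 9·R2.
R3 ← R3 / (-8/5).
R1 ← R1 − 4/5·R3.
R2 ← R2 − 3/5·R3.
Reading off the reduced rows gives x = 0, y = -6, z = -6.

x = 0, y = -6, z = -6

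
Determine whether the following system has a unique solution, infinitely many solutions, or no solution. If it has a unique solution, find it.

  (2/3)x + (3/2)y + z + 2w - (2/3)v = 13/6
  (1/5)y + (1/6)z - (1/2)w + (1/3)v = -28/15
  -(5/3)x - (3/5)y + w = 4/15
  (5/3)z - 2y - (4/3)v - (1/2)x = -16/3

Row-reduce:
R1 ← R1 / (2/3).
R3 ← R3 + 5/3·R1.
R4 ← R4 + 1/2·R1.
R2 ← R2 / (1/5).
R1 ← R1 − 9/4·R2.
R3 ← R3 − 63/20·R2.
R4 ← R4 + 7/8·R2.
R3 ← R3 / (-1/8).
R1 ← R1 + 3/8·R3.
R2 ← R2 − 5/6·R3.
R4 ← R4 − 151/48·R3.
R4 ← R4 / (697/2).
R1 ← R1 + 33·R4.
R2 ← R2 − 90·R4.
R3 ← R3 + 111·R4.
Rank is 4 with 5 unknowns, leaving v free.

infinitely many solutions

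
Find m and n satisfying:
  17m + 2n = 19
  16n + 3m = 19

m = 1, n = 1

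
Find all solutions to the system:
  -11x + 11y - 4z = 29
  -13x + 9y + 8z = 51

Row-reduce:
R1 ← R1 / (-11).
R2 ← R2 + 13·R1.
R2 ← R2 / (-4).
R1 ← R1 + 1·R2.
Rank is 2 with 3 unknowns, leaving z free.

infinitely many solutions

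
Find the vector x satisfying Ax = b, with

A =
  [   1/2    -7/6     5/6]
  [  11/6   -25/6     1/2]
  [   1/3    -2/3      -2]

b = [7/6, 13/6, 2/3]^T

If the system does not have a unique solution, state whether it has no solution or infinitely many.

no solution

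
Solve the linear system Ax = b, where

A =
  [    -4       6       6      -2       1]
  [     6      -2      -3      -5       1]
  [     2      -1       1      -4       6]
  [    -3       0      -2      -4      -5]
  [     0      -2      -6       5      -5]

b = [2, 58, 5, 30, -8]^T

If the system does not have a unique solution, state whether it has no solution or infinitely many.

x_1 = 6, x_2 = 5, x_3 = -2, x_4 = -6, x_5 = -4

Row-reduce the augmented matrix:
R1 ← R1 / (-4).
R2 ← R2 − 6·R1.
R3 ← R3 − 2·R1.
R4 ← R4 + 3·R1.
R2 ← R2 / (7).
R1 ← R1 + 3/2·R2.
R3 ← R3 − 2·R2.
R4 ← R4 + 9/2·R2.
R5 ← R5 + 2·R2.
R3 ← R3 / (16/7).
R1 ← R1 + 3/14·R3.
R2 ← R2 − 6/7·R3.
R4 ← R4 + 37/14·R3.
R5 ← R5 + 30/7·R3.
R4 ← R4 / (-345/32).
R1 ← R1 + 47/32·R4.
R2 ← R2 + 1/8·R4.
R3 ← R3 + 19/16·R4.
R5 ← R5 + 19/8·R4.
R5 ← R5 / (4141/690).
R1 ← R1 − 166/345·R5.
R2 ← R2 + 1271/690·R5.
R3 ← R3 − 1553/690·R5.
R4 ← R4 + 163/690·R5.
Reading off the reduced rows gives x_1 = 6, x_2 = 5, x_3 = -2, x_4 = -6, x_5 = -4.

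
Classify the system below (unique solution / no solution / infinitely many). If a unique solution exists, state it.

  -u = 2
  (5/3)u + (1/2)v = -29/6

u = -2, v = -3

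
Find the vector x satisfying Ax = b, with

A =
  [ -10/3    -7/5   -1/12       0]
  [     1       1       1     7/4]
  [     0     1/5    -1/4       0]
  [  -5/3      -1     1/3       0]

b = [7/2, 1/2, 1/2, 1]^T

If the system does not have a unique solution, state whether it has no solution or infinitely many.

Row-reduce:
R1 ← R1 / (-10/3).
R2 ← R2 − 1·R1.
R4 ← R4 + 5/3·R1.
R2 ← R2 / (29/50).
R1 ← R1 − 21/50·R2.
R3 ← R3 − 1/5·R2.
R4 ← R4 + 3/10·R2.
R3 ← R3 / (-17/29).
R1 ← R1 + 79/116·R3.
R2 ← R2 − 195/116·R3.
R4 ← R4 − 51/58·R3.
Rank is 3 with 4 unknowns, leaving x_4 free.

infinitely many solutions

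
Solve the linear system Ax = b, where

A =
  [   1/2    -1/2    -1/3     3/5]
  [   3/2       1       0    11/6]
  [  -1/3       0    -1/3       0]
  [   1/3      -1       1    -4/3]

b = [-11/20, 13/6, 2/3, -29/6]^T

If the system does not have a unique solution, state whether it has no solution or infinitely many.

Row-reduce the augmented matrix:
R1 ← R1 / (1/2).
R2 ← R2 − 3/2·R1.
R3 ← R3 + 1/3·R1.
R4 ← R4 − 1/3·R1.
R2 ← R2 / (5/2).
R1 ← R1 + 1·R2.
R3 ← R3 + 1/3·R2.
R4 ← R4 + 2/3·R2.
R3 ← R3 / (-19/45).
R1 ← R1 + 4/15·R3.
R2 ← R2 − 2/5·R3.
R4 ← R4 − 67/45·R3.
R4 ← R4 / (-17/57).
R1 ← R1 − 91/95·R4.
R2 ← R2 − 113/285·R4.
R3 ← R3 + 91/95·R4.
Reading off the reduced rows gives x_1 = -2, x_2 = 3/2, x_3 = 0, x_4 = 2.

x_1 = -2, x_2 = 3/2, x_3 = 0, x_4 = 2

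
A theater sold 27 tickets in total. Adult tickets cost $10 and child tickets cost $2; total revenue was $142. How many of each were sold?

Let a = adult tickets, c = child tickets.
  a + c = 27
  2c + 10a = 142
Row-reduce the augmented matrix:
R2 ← R2 − 10·R1.
R2 ← R2 / (-8).
R1 ← R1 − 1·R2.
Reading off the reduced rows gives a = 11, c = 16.

adult tickets: 11, child tickets: 16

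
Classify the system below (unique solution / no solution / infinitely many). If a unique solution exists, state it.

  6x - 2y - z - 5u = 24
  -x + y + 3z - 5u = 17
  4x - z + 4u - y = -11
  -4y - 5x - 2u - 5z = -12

Row-reduce the augmented matrix:
R1 ← R1 / (6).
R2 ← R2 + 1·R1.
R3 ← R3 − 4·R1.
R4 ← R4 + 5·R1.
R2 ← R2 / (2/3).
R1 ← R1 + 1/3·R2.
R3 ← R3 − 1/3·R2.
R4 ← R4 + 17/3·R2.
R3 ← R3 / (-7/4).
R1 ← R1 − 5/4·R3.
R2 ← R2 − 17/4·R3.
R4 ← R4 − 73/4·R3.
R4 ← R4 / (358/7).
R1 ← R1 − 25/7·R4.
R2 ← R2 − 113/7·R4.
R3 ← R3 + 41/7·R4.
Reading off the reduced rows gives x = 2, y = 5, z = -2, u = -4.

x = 2, y = 5, z = -2, u = -4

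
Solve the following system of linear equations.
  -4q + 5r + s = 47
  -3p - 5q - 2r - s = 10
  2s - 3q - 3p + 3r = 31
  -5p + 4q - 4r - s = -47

p = 1, q = -5, r = 5, s = 2

Row-reduce the augmented matrix:
Swap R1 and R2.
R1 ← R1 / (-3).
R3 ← R3 + 3·R1.
R4 ← R4 + 5·R1.
R2 ← R2 / (-4).
R1 ← R1 − 5/3·R2.
R3 ← R3 − 2·R2.
R4 ← R4 − 37/3·R2.
R3 ← R3 / (15/2).
R1 ← R1 − 11/4·R3.
R2 ← R2 + 5/4·R3.
R4 ← R4 − 59/4·R3.
R4 ← R4 / (-47/15).
R1 ← R1 + 8/15·R4.
R2 ← R2 − 1/3·R4.
R3 ← R3 − 7/15·R4.
Reading off the reduced rows gives p = 1, q = -5, r = 5, s = 2.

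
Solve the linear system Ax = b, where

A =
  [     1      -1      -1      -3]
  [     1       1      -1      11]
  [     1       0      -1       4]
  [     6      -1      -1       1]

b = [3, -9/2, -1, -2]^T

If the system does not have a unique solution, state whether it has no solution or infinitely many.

no solution

Row-reduce:
R2 ← R2 − 1·R1.
R3 ← R3 − 1·R1.
R4 ← R4 − 6·R1.
R2 ← R2 / (2).
R1 ← R1 + 1·R2.
R3 ← R3 − 1·R2.
R4 ← R4 − 5·R2.
Swap R3 and R4.
R3 ← R3 / (5).
R1 ← R1 + 1·R3.
Row 4 reduces to 0 = -1/4, a contradiction. The system is inconsistent.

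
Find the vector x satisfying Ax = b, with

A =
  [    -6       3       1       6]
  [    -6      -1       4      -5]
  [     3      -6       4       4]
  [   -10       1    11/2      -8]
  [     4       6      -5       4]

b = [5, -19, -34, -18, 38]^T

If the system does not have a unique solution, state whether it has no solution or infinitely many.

no solution

Row-reduce:
R1 ← R1 / (-6).
R2 ← R2 + 6·R1.
R3 ← R3 − 3·R1.
R4 ← R4 + 10·R1.
R5 ← R5 − 4·R1.
R2 ← R2 / (-4).
R1 ← R1 + 1/2·R2.
R3 ← R3 + 9/2·R2.
R4 ← R4 + 4·R2.
R5 ← R5 − 8·R2.
R3 ← R3 / (9/8).
R1 ← R1 + 13/24·R3.
R2 ← R2 + 3/4·R3.
R4 ← R4 − 5/6·R3.
R5 ← R5 − 5/3·R3.
R4 ← R4 / (-1153/54).
R1 ← R1 − 262/27·R4.
R2 ← R2 − 47/3·R4.
R3 ← R3 − 155/9·R4.
R5 ← R5 + 1153/27·R4.
Row 5 reduces to 0 = -2, a contradiction. The system is inconsistent.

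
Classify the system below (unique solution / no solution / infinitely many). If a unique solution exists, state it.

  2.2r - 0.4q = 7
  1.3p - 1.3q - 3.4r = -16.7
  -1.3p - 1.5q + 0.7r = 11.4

p = -6, q = -1, r = 3

Row-reduce the augmented matrix:
Swap R1 and R2.
R1 ← R1 / (13/10).
R3 ← R3 + 13/10·R1.
R2 ← R2 / (-2/5).
R1 ← R1 + 1·R2.
R3 ← R3 + 14/5·R2.
R3 ← R3 / (-181/10).
R1 ← R1 + 211/26·R3.
R2 ← R2 + 11/2·R3.
Reading off the reduced rows gives p = -6, q = -1, r = 3.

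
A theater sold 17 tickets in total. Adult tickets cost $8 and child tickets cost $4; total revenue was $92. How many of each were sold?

Let a = adult tickets, c = child tickets.
  a + c = 17
  8a + 4c = 92
From equation 1: a = 17 − c.
Substitute into equation 2 and solve: c = 11.
Then a = 6.

adult tickets: 6, child tickets: 11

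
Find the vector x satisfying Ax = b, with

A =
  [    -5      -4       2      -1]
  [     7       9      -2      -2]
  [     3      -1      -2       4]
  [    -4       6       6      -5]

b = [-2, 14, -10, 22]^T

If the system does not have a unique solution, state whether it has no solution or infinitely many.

Row-reduce:
R1 ← R1 / (-5).
R2 ← R2 − 7·R1.
R3 ← R3 − 3·R1.
R4 ← R4 + 4·R1.
R2 ← R2 / (17/5).
R1 ← R1 − 4/5·R2.
R3 ← R3 + 17/5·R2.
R4 ← R4 − 46/5·R2.
Swap R3 and R4.
R3 ← R3 / (38/17).
R1 ← R1 + 10/17·R3.
R2 ← R2 − 4/17·R3.
Rank is 3 with 4 unknowns, leaving x_4 free.

infinitely many solutions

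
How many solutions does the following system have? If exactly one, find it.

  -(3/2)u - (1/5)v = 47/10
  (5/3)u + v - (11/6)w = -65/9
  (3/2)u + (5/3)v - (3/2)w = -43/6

u = -3, v = -1, w = 2/3

Row-reduce the augmented matrix:
R1 ← R1 / (-3/2).
R2 ← R2 − 5/3·R1.
R3 ← R3 − 3/2·R1.
R2 ← R2 / (7/9).
R1 ← R1 − 2/15·R2.
R3 ← R3 − 22/15·R2.
R3 ← R3 / (137/70).
R1 ← R1 − 11/35·R3.
R2 ← R2 + 33/14·R3.
Reading off the reduced rows gives u = -3, v = -1, w = 2/3.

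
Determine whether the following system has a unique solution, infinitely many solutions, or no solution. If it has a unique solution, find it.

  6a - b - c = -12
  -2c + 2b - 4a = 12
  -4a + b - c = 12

Row-reduce the augmented matrix:
R1 ← R1 / (6).
R2 ← R2 + 4·R1.
R3 ← R3 + 4·R1.
R2 ← R2 / (4/3).
R1 ← R1 + 1/6·R2.
R3 ← R3 − 1/3·R2.
R3 ← R3 / (-1).
R1 ← R1 + 1/2·R3.
R2 ← R2 + 2·R3.
Reading off the reduced rows gives a = -3, b = -3, c = -3.

a = -3, b = -3, c = -3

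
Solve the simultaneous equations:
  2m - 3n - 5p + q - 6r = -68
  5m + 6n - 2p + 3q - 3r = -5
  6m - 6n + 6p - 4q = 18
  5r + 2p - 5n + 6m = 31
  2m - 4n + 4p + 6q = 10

m = 1, n = 3, p = 5, q = 0, r = 6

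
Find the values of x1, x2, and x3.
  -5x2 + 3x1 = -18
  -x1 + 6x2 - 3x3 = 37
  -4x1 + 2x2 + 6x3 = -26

x1 = -1, x2 = 3, x3 = -6

Row-reduce the augmented matrix:
R1 ← R1 / (3).
R2 ← R2 + 1·R1.
R3 ← R3 + 4·R1.
R2 ← R2 / (13/3).
R1 ← R1 + 5/3·R2.
R3 ← R3 + 14/3·R2.
R3 ← R3 / (36/13).
R1 ← R1 + 15/13·R3.
R2 ← R2 + 9/13·R3.
Reading off the reduced rows gives x1 = -1, x2 = 3, x3 = -6.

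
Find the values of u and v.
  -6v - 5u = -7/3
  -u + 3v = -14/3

Row-reduce the augmented matrix:
R1 ← R1 / (-5).
R2 ← R2 + 1·R1.
R2 ← R2 / (21/5).
R1 ← R1 − 6/5·R2.
Reading off the reduced rows gives u = 5/3, v = -1.

u = 5/3, v = -1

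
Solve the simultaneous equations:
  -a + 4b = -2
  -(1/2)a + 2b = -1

infinitely many solutions

Row-reduce:
R1 ← R1 / (-1).
R2 ← R2 + 1/2·R1.
Rank is 1 with 2 unknowns, leaving b free.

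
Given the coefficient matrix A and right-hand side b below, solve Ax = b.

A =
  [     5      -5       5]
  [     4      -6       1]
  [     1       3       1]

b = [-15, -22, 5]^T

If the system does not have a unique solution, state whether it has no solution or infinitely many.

x_1 = -3, x_2 = 2, x_3 = 2

Row-reduce the augmented matrix:
R1 ← R1 / (5).
R2 ← R2 − 4·R1.
R3 ← R3 − 1·R1.
R2 ← R2 / (-2).
R1 ← R1 + 1·R2.
R3 ← R3 − 4·R2.
R3 ← R3 / (-6).
R1 ← R1 − 5/2·R3.
R2 ← R2 − 3/2·R3.
Reading off the reduced rows gives x_1 = -3, x_2 = 2, x_3 = 2.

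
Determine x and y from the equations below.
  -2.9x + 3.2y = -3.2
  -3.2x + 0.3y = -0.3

Row-reduce the augmented matrix:
R1 ← R1 / (-29/10).
R2 ← R2 + 16/5·R1.
R2 ← R2 / (-937/290).
R1 ← R1 + 32/29·R2.
Reading off the reduced rows gives x = 0, y = -1.

x = 0, y = -1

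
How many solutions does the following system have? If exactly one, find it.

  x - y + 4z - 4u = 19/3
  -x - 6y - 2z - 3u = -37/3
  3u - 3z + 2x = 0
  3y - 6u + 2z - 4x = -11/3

Row-reduce the augmented matrix:
R2 ← R2 + 1·R1.
R3 ← R3 − 2·R1.
R4 ← R4 + 4·R1.
R2 ← R2 / (-7).
R1 ← R1 + 1·R2.
R3 ← R3 − 2·R2.
R4 ← R4 + 1·R2.
R3 ← R3 / (-73/7).
R1 ← R1 − 26/7·R3.
R2 ← R2 + 2/7·R3.
R4 ← R4 − 124/7·R3.
R4 ← R4 / (-417/73).
R1 ← R1 − 15/73·R4.
R2 ← R2 − 55/73·R4.
R3 ← R3 + 63/73·R4.
Reading off the reduced rows gives x = 2, y = 1, z = 5/3, u = 1/3.

x = 2, y = 1, z = 5/3, u = 1/3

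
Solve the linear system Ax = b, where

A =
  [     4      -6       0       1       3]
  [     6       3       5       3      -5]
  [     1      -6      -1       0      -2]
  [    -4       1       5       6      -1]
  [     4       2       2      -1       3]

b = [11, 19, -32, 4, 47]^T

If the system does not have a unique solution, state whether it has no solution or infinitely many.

Row-reduce the augmented matrix:
R1 ← R1 / (4).
R2 ← R2 − 6·R1.
R3 ← R3 − 1·R1.
R4 ← R4 + 4·R1.
R5 ← R5 − 4·R1.
R2 ← R2 / (12).
R1 ← R1 + 3/2·R2.
R3 ← R3 + 9/2·R2.
R4 ← R4 + 5·R2.
R5 ← R5 − 8·R2.
R3 ← R3 / (7/8).
R1 ← R1 − 5/8·R3.
R2 ← R2 − 5/12·R3.
R4 ← R4 − 85/12·R3.
R5 ← R5 + 4/3·R3.
R4 ← R4 / (107/21).
R1 ← R1 − 3/14·R4.
R2 ← R2 + 1/42·R4.
R3 ← R3 − 5/14·R4.
R5 ← R5 + 53/21·R4.
R5 ← R5 / (2253/107).
R1 ← R1 − 429/214·R5.
R2 ← R2 − 523/214·R5.
R3 ← R3 + 2281/214·R5.
R4 ← R4 − 1032/107·R5.
Reading off the reduced rows gives x_1 = 3, x_2 = 3, x_3 = 5, x_4 = -1, x_5 = 6.

x_1 = 3, x_2 = 3, x_3 = 5, x_4 = -1, x_5 = 6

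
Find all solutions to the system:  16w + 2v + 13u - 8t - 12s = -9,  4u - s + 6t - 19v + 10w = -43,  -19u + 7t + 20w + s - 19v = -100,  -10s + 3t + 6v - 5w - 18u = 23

infinitely many solutions

Row-reduce:
R1 ← R1 / (13).
R2 ← R2 − 4·R1.
R3 ← R3 + 19·R1.
R4 ← R4 + 18·R1.
R2 ← R2 / (-255/13).
R1 ← R1 − 2/13·R2.
R3 ← R3 + 209/13·R2.
R4 ← R4 − 114/13·R2.
R3 ← R3 / (3334/85).
R1 ← R1 − 108/85·R3.
R2 ← R2 + 22/85·R3.
R4 ← R4 − 1651/85·R3.
R4 ← R4 / (-80662/5001).
R1 ← R1 + 1474/5001·R4.
R2 ← R2 + 435/1667·R4.
R3 ← R3 + 2390/5001·R4.
Rank is 4 with 5 unknowns, leaving t free.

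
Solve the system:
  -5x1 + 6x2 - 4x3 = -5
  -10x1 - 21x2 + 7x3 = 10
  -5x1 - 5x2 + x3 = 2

Row-reduce:
R1 ← R1 / (-5).
R2 ← R2 + 10·R1.
R3 ← R3 + 5·R1.
R2 ← R2 / (-33).
R1 ← R1 + 6/5·R2.
R3 ← R3 + 11·R2.
Row 3 reduces to 0 = 1/3, a contradiction. The system is inconsistent.

no solution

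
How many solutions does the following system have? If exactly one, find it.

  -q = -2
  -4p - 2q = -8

Row-reduce the augmented matrix:
Swap R1 and R2.
R1 ← R1 / (-4).
R2 ← R2 / (-1).
R1 ← R1 − 1/2·R2.
Reading off the reduced rows gives p = 1, q = 2.

p = 1, q = 2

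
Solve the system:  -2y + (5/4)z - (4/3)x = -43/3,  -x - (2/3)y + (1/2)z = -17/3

Row-reduce:
R1 ← R1 / (-4/3).
R2 ← R2 + 1·R1.
R2 ← R2 / (5/6).
R1 ← R1 − 3/2·R2.
Rank is 2 with 3 unknowns, leaving z free.

infinitely many solutions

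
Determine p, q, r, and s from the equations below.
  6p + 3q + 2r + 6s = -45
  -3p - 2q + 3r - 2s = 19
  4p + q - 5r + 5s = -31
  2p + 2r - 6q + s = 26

Row-reduce the augmented matrix:
R1 ← R1 / (6).
R2 ← R2 + 3·R1.
R3 ← R3 − 4·R1.
R4 ← R4 − 2·R1.
R2 ← R2 / (-1/2).
R1 ← R1 − 1/2·R2.
R3 ← R3 + 1·R2.
R4 ← R4 + 7·R2.
R3 ← R3 / (-43/3).
R1 ← R1 − 13/3·R3.
R2 ← R2 + 8·R3.
R4 ← R4 + 164/3·R3.
R4 ← R4 / (-481/43).
R1 ← R1 − 73/43·R4.
R2 ← R2 + 62/43·R4.
R3 ← R3 − 3/43·R4.
Reading off the reduced rows gives p = 1, q = -5, r = 0, s = -6.

p = 1, q = -5, r = 0, s = -6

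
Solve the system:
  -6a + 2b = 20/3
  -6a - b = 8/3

a = -2/3, b = 4/3

From equation 2: b = -8/3 − 6·a.
Substitute into equation 1 and solve: a = -2/3.
Then b = 4/3.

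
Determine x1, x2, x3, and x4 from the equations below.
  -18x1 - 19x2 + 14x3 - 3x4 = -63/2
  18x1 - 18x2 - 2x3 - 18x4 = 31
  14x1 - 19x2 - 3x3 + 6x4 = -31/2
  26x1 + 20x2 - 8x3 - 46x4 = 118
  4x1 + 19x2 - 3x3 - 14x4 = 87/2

x1 = 0, x2 = 1/2, x3 = -2, x4 = -2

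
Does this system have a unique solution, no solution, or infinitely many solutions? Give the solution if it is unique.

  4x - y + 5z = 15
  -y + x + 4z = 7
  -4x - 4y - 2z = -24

Row-reduce the augmented matrix:
R1 ← R1 / (4).
R2 ← R2 − 1·R1.
R3 ← R3 + 4·R1.
R2 ← R2 / (-3/4).
R1 ← R1 + 1/4·R2.
R3 ← R3 + 5·R2.
R3 ← R3 / (-46/3).
R1 ← R1 − 1/3·R3.
R2 ← R2 + 11/3·R3.
Reading off the reduced rows gives x = 2, y = 3, z = 2.

x = 2, y = 3, z = 2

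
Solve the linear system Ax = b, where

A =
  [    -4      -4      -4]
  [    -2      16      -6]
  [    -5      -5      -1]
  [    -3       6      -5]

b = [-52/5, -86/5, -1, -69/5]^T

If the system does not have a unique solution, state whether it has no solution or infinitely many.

x_1 = -2/5, x_2 = 0, x_3 = 3

Row-reduce the augmented matrix:
R1 ← R1 / (-4).
R2 ← R2 + 2·R1.
R3 ← R3 + 5·R1.
R4 ← R4 + 3·R1.
R2 ← R2 / (18).
R1 ← R1 − 1·R2.
R4 ← R4 − 9·R2.
R3 ← R3 / (4).
R1 ← R1 − 11/9·R3.
R2 ← R2 + 2/9·R3.
R4 reduces to 0 = 0, so the extra equation is consistent.
Reading off the reduced rows gives x_1 = -2/5, x_2 = 0, x_3 = 3.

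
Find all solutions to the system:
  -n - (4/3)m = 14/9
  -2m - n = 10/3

m = -8/3, n = 2

Row-reduce the augmented matrix:
R1 ← R1 / (-4/3).
R2 ← R2 + 2·R1.
R2 ← R2 / (1/2).
R1 ← R1 − 3/4·R2.
Reading off the reduced rows gives m = -8/3, n = 2.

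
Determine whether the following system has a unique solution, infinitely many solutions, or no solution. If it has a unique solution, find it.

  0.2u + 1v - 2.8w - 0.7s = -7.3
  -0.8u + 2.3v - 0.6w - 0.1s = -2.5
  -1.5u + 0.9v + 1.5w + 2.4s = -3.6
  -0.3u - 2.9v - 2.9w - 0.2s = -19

u = 6, v = 2, w = 4, s = -1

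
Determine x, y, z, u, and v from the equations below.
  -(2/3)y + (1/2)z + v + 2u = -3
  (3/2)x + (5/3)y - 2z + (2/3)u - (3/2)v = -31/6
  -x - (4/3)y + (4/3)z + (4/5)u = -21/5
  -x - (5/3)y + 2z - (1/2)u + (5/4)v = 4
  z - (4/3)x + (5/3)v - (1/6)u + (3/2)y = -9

x = 1, y = -6, z = -6, u = -4, v = 4

Row-reduce the augmented matrix:
Swap R1 and R2.
R1 ← R1 / (3/2).
R3 ← R3 + 1·R1.
R4 ← R4 + 1·R1.
R5 ← R5 + 4/3·R1.
R2 ← R2 / (-2/3).
R1 ← R1 − 10/9·R2.
R3 ← R3 + 2/9·R2.
R4 ← R4 + 5/9·R2.
R5 ← R5 − 161/54·R2.
R3 ← R3 / (-1/6).
R1 ← R1 + 1/2·R3.
R2 ← R2 + 3/4·R3.
R4 ← R4 − 1/4·R3.
R5 ← R5 − 35/24·R3.
R4 ← R4 / (-77/90).
R1 ← R1 − 92/45·R4.
R2 ← R2 + 28/5·R4.
R3 ← R3 + 52/15·R4.
R5 ← R5 − 779/54·R4.
R5 ← R5 / (-11647/231).
R1 ← R1 + 116/77·R5.
R2 ← R2 − 471/22·R5.
R3 ← R3 − 1422/77·R5.
R4 ← R4 − 465/154·R5.
Reading off the reduced rows gives x = 1, y = -6, z = -6, u = -4, v = 4.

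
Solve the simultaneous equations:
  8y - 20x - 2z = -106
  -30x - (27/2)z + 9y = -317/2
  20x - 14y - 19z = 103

no solution

Row-reduce:
R1 ← R1 / (-20).
R2 ← R2 + 30·R1.
R3 ← R3 − 20·R1.
R2 ← R2 / (-3).
R1 ← R1 + 2/5·R2.
R3 ← R3 + 6·R2.
Row 3 reduces to 0 = -4, a contradiction. The system is inconsistent.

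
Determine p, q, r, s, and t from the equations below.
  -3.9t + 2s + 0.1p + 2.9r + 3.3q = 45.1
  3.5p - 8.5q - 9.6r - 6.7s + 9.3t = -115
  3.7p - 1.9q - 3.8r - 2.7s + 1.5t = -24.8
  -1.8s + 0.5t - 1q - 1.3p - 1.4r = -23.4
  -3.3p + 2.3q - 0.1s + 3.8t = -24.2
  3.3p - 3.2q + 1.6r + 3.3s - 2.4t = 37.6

Row-reduce the augmented matrix:
R1 ← R1 / (1/10).
R2 ← R2 − 7/2·R1.
R3 ← R3 − 37/10·R1.
R4 ← R4 + 13/10·R1.
R5 ← R5 + 33/10·R1.
R6 ← R6 − 33/10·R1.
R2 ← R2 / (-124).
R1 ← R1 − 33·R2.
R3 ← R3 + 124·R2.
R4 ← R4 − 419/10·R2.
R5 ← R5 − 556/5·R2.
R6 ← R6 + 1121/10·R2.
Swap R3 and R4.
R3 ← R3 / (-15389/12400).
R1 ← R1 + 703/1240·R3.
R2 ← R2 − 1111/1240·R3.
R5 ← R5 + 3047/775·R3.
R6 ← R6 − 78591/12400·R3.
Swap R4 and R5.
R4 ← R4 / (17889/6995).
R1 ← R1 − 5730/15389·R4.
R2 ← R2 + 869/1399·R4.
R3 ← R3 − 21293/15389·R4.
R6 ← R6 + 327829/153890·R4.
Swap R5 and R6.
R5 ← R5 / (-3856419/1311860).
R1 ← R1 + 69148/65593·R5.
R2 ← R2 − 3451/11926·R5.
R3 ← R3 + 526439/131186·R5.
R4 ← R4 − 41073/11926·R5.
R6 reduces to 0 = 0, so the extra equation is consistent.
Reading off the reduced rows gives p = 4, q = 2, r = 5, s = 4, t = -4.

p = 4, q = 2, r = 5, s = 4, t = -4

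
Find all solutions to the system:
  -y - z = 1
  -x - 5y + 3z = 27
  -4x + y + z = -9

x = 2, y = -4, z = 3

Row-reduce the augmented matrix:
Swap R1 and R2.
R1 ← R1 / (-1).
R3 ← R3 + 4·R1.
R2 ← R2 / (-1).
R1 ← R1 − 5·R2.
R3 ← R3 − 21·R2.
R3 ← R3 / (-32).
R1 ← R1 + 8·R3.
R2 ← R2 − 1·R3.
Reading off the reduced rows gives x = 2, y = -4, z = 3.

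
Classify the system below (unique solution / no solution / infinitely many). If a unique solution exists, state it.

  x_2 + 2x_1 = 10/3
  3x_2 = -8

From equation 1: x_2 = 10/3 − 2·x_1.
Substitute into equation 2 and solve: x_1 = 3.
Then x_2 = -8/3.

x_1 = 3, x_2 = -8/3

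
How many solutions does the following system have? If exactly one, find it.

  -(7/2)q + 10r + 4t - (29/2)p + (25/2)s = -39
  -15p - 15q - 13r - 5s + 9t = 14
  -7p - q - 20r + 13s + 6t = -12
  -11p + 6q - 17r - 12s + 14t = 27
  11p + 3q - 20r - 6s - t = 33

infinitely many solutions

Row-reduce:
R1 ← R1 / (-29/2).
R2 ← R2 + 15·R1.
R3 ← R3 + 7·R1.
R4 ← R4 + 11·R1.
R5 ← R5 − 11·R1.
R2 ← R2 / (-330/29).
R1 ← R1 − 7/29·R2.
R3 ← R3 − 20/29·R2.
R4 ← R4 − 251/29·R2.
R5 ← R5 − 10/29·R2.
R3 ← R3 / (-866/33).
R1 ← R1 + 391/330·R3.
R2 ← R2 − 677/330·R3.
R4 ← R4 + 13973/330·R3.
R5 ← R5 + 433/33·R3.
R4 ← R4 / (-193147/4330).
R1 ← R1 + 6529/4330·R4.
R2 ← R2 − 8813/4330·R4.
R3 ← R3 + 97/433·R4.
Rank is 4 with 5 unknowns, leaving t free.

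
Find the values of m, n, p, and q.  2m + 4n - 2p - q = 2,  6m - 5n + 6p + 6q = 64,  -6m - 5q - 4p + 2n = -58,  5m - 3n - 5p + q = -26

m = 2, n = 4, p = 6, q = 6

Row-reduce the augmented matrix:
R1 ← R1 / (2).
R2 ← R2 − 6·R1.
R3 ← R3 + 6·R1.
R4 ← R4 − 5·R1.
R2 ← R2 / (-17).
R1 ← R1 − 2·R2.
R3 ← R3 − 14·R2.
R4 ← R4 + 13·R2.
R3 ← R3 / (-2/17).
R1 ← R1 − 7/17·R3.
R2 ← R2 + 12/17·R3.
R4 ← R4 + 156/17·R3.
R4 ← R4 / (85/2).
R1 ← R1 + 3/2·R4.
R2 ← R2 − 3·R4.
R3 ← R3 − 5·R4.
Reading off the reduced rows gives m = 2, n = 4, p = 6, q = 6.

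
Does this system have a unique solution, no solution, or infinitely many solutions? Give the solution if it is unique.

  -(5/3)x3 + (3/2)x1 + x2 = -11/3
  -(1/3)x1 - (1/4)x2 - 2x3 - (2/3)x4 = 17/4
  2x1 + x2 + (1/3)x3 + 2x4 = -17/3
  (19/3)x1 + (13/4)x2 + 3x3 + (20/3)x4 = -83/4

no solution

Row-reduce:
R1 ← R1 / (3/2).
R2 ← R2 + 1/3·R1.
R3 ← R3 − 2·R1.
R4 ← R4 − 19/3·R1.
R2 ← R2 / (-1/36).
R1 ← R1 − 2/3·R2.
R3 ← R3 + 1/3·R2.
R4 ← R4 + 35/36·R2.
R3 ← R3 / (31).
R1 ← R1 + 58·R3.
R2 ← R2 − 256/3·R3.
R4 ← R4 − 93·R3.
Row 4 reduces to 0 = 1/2, a contradiction. The system is inconsistent.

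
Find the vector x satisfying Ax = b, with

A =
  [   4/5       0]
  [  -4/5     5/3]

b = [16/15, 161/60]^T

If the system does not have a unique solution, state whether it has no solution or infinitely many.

Row-reduce the augmented matrix:
R1 ← R1 / (4/5).
R2 ← R2 + 4/5·R1.
R2 ← R2 / (5/3).
Reading off the reduced rows gives x_1 = 4/3, x_2 = 9/4.

x_1 = 4/3, x_2 = 9/4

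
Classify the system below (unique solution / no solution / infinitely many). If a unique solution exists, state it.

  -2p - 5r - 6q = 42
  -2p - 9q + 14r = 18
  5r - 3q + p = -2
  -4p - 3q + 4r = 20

no solution

Row-reduce:
R1 ← R1 / (-2).
R2 ← R2 + 2·R1.
R3 ← R3 − 1·R1.
R4 ← R4 + 4·R1.
R2 ← R2 / (-3).
R1 ← R1 − 3·R2.
R3 ← R3 + 6·R2.
R4 ← R4 − 9·R2.
R3 ← R3 / (-71/2).
R1 ← R1 − 43/2·R3.
R2 ← R2 + 19/3·R3.
R4 ← R4 − 71·R3.
Row 4 reduces to 0 = -2, a contradiction. The system is inconsistent.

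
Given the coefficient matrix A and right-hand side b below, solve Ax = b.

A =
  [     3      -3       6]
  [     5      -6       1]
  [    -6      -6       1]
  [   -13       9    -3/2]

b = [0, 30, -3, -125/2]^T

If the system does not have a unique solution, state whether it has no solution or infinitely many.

Row-reduce:
R1 ← R1 / (3).
R2 ← R2 − 5·R1.
R3 ← R3 + 6·R1.
R4 ← R4 + 13·R1.
R2 ← R2 / (-1).
R1 ← R1 + 1·R2.
R3 ← R3 + 12·R2.
R4 ← R4 + 4·R2.
R3 ← R3 / (121).
R1 ← R1 − 11·R3.
R2 ← R2 − 9·R3.
R4 ← R4 − 121/2·R3.
Row 4 reduces to 0 = -1, a contradiction. The system is inconsistent.

no solution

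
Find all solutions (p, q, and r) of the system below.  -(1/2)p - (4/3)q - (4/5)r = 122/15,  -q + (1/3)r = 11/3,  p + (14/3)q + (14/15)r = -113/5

Row-reduce:
R1 ← R1 / (-1/2).
R3 ← R3 − 1·R1.
R2 ← R2 / (-1).
R1 ← R1 − 8/3·R2.
R3 ← R3 − 2·R2.
Row 3 reduces to 0 = 1, a contradiction. The system is inconsistent.

no solution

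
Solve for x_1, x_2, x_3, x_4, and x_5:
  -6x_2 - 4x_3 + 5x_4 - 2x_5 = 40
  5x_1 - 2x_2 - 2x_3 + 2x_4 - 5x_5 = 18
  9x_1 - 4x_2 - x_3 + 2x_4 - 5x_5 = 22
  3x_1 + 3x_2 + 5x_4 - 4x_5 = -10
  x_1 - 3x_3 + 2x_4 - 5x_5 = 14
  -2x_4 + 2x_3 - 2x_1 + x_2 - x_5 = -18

Row-reduce the augmented matrix:
Swap R1 and R2.
R1 ← R1 / (5).
R3 ← R3 − 9·R1.
R4 ← R4 − 3·R1.
R5 ← R5 − 1·R1.
R6 ← R6 + 2·R1.
R2 ← R2 / (-6).
R1 ← R1 + 2/5·R2.
R3 ← R3 + 2/5·R2.
R4 ← R4 − 21/5·R2.
R5 ← R5 − 2/5·R2.
R6 ← R6 − 1/5·R2.
R3 ← R3 / (43/15).
R1 ← R1 + 2/15·R3.
R2 ← R2 − 2/3·R3.
R4 ← R4 + 8/5·R3.
R5 ← R5 + 43/15·R3.
R6 ← R6 − 16/15·R3.
R4 ← R4 / (535/86).
R1 ← R1 + 1/43·R4.
R2 ← R2 + 33/86·R4.
R3 ← R3 + 29/43·R4.
R6 ← R6 + 27/86·R4.
Swap R5 and R6.
R5 ← R5 / (-2466/535).
R1 ← R1 + 361/535·R5.
R2 ← R2 + 339/535·R5.
R3 ← R3 − 766/535·R5.
R4 ← R4 + 8/535·R5.
R6 reduces to 0 = 0, so the extra equation is consistent.
Reading off the reduced rows gives x_1 = 1, x_2 = -3, x_3 = -6, x_4 = 0, x_5 = 1.

x_1 = 1, x_2 = -3, x_3 = -6, x_4 = 0, x_5 = 1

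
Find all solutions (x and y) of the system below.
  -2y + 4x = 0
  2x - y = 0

infinitely many solutions

Row-reduce:
R1 ← R1 / (4).
R2 ← R2 − 2·R1.
Rank is 1 with 2 unknowns, leaving y free.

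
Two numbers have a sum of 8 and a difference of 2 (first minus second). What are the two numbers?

first number: 5, second number: 3

Let x = first number, y = second number.
  x + y = 8
  x - y = 2
From equation 1: x = 8 − y.
Substitute into equation 2 and solve: y = 3.
Then x = 5.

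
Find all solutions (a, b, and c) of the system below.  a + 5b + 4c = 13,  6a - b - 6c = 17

infinitely many solutions

Row-reduce:
R2 ← R2 − 6·R1.
R2 ← R2 / (-31).
R1 ← R1 − 5·R2.
Rank is 2 with 3 unknowns, leaving c free.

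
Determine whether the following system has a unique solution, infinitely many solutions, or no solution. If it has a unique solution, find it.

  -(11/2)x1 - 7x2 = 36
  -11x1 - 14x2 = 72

Row-reduce:
R1 ← R1 / (-11/2).
R2 ← R2 + 11·R1.
Rank is 1 with 2 unknowns, leaving x2 free.

infinitely many solutions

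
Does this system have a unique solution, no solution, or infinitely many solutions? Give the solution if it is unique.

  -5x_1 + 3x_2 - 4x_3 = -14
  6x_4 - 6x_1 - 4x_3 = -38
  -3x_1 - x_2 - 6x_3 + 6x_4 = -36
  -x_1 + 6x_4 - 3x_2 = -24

infinitely many solutions

Row-reduce:
R1 ← R1 / (-5).
R2 ← R2 + 6·R1.
R3 ← R3 + 3·R1.
R4 ← R4 + 1·R1.
R2 ← R2 / (-18/5).
R1 ← R1 + 3/5·R2.
R3 ← R3 + 14/5·R2.
R4 ← R4 + 18/5·R2.
R3 ← R3 / (-38/9).
R1 ← R1 − 2/3·R3.
R2 ← R2 + 2/9·R3.
Rank is 3 with 4 unknowns, leaving x_4 free.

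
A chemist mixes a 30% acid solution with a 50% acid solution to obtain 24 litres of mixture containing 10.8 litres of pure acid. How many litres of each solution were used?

Let a = litres of solution A, b = litres of solution B.
  a + b = 24
  (3/10)a + (1/2)b = 54/5
From equation 1: a = 24 − b.
Substitute into equation 2 and solve: b = 18.
Then a = 6.

litres of solution A: 6, litres of solution B: 18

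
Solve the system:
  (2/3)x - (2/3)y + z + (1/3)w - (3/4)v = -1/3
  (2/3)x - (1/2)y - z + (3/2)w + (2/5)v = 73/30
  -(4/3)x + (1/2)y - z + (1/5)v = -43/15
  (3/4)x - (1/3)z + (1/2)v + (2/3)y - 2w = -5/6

infinitely many solutions

Row-reduce:
R1 ← R1 / (2/3).
R2 ← R2 − 2/3·R1.
R3 ← R3 + 4/3·R1.
R4 ← R4 − 3/4·R1.
R2 ← R2 / (1/6).
R1 ← R1 + 1·R2.
R3 ← R3 + 5/6·R2.
R4 ← R4 − 17/12·R2.
R3 ← R3 / (-9).
R1 ← R1 + 21/2·R3.
R2 ← R2 + 12·R3.
R4 ← R4 − 373/24·R3.
R4 ← R4 / (-461/432).
R1 ← R1 + 1/12·R4.
R2 ← R2 + 5/3·R4.
R3 ← R3 + 13/18·R4.
Rank is 4 with 5 unknowns, leaving v free.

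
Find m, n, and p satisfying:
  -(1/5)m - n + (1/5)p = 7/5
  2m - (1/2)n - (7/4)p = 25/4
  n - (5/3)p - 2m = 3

m = 0, n = -2, p = -3

Row-reduce the augmented matrix:
R1 ← R1 / (-1/5).
R2 ← R2 − 2·R1.
R3 ← R3 + 2·R1.
R2 ← R2 / (-21/2).
R1 ← R1 − 5·R2.
R3 ← R3 − 11·R2.
R3 ← R3 / (-143/42).
R1 ← R1 + 37/42·R3.
R2 ← R2 + 1/42·R3.
Reading off the reduced rows gives m = 0, n = -2, p = -3.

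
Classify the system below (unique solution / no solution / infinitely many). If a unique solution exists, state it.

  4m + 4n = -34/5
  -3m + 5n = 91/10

Row-reduce the augmented matrix:
R1 ← R1 / (4).
R2 ← R2 + 3·R1.
R2 ← R2 / (8).
R1 ← R1 − 1·R2.
Reading off the reduced rows gives m = -11/5, n = 1/2.

m = -11/5, n = 1/2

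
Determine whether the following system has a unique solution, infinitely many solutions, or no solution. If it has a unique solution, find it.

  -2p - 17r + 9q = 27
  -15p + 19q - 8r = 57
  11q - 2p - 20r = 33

p = 0, q = 3, r = 0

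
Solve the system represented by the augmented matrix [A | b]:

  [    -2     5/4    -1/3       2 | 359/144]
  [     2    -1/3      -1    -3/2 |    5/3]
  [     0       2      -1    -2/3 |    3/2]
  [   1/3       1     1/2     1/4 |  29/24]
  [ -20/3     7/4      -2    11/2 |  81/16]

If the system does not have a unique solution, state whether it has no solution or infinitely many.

x_1 = 2, x_2 = 3/4, x_3 = -5/3, x_4 = 5/2

Row-reduce the augmented matrix:
R1 ← R1 / (-2).
R2 ← R2 − 2·R1.
R4 ← R4 − 1/3·R1.
R5 ← R5 + 20/3·R1.
R2 ← R2 / (11/12).
R1 ← R1 + 5/8·R2.
R3 ← R3 − 2·R2.
R4 ← R4 − 29/24·R2.
R5 ← R5 + 29/12·R2.
R3 ← R3 / (21/11).
R1 ← R1 + 49/66·R3.
R2 ← R2 + 16/11·R3.
R4 ← R4 − 218/99·R3.
R5 ← R5 + 436/99·R3.
R4 ← R4 / (2213/1134).
R1 ← R1 + 145/108·R4.
R2 ← R2 + 50/63·R4.
R3 ← R3 + 58/63·R4.
R5 ← R5 + 2213/567·R4.
R5 reduces to 0 = 0, so the extra equation is consistent.
Reading off the reduced rows gives x_1 = 2, x_2 = 3/4, x_3 = -5/3, x_4 = 5/2.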